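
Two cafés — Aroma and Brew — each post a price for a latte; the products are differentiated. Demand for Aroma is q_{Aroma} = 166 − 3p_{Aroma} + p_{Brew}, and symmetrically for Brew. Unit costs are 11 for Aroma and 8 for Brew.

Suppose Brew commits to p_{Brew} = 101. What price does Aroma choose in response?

50

Aroma's profit: π = (p_{Aroma} − 11)(166 − 3p_{Aroma} + p_{Brew}).
∂π/∂p_{Aroma} = 199 − 6p_{Aroma} + p_{Brew} = 0 ⇒ p_{Aroma} = 199/6 + (1/6)p_{Brew}.
At p_{Brew} = 101: p_{Aroma} = 199/6 + (1/6)·101 = 50.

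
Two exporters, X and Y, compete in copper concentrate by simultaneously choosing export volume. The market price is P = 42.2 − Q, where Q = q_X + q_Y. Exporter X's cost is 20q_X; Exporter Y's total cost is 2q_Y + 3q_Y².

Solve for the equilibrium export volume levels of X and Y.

9.16, 3.88

Exporter X's profit: π = q_X(42.2 − (q_X + q_Y)) − 20q_X.
∂π/∂q_X = 22.2 − 2q_X − q_Y = 0, so q_X = 11.1 − 0.5q_Y.
For Y: ∂π/∂q_Y = 40.2 − 8q_Y − q_X = 0 ⇒ q_Y = 5.025 − 0.125q_X.
Solving the two reaction functions simultaneously: (1 − (−0.5)(−0.125))q_X = 11.1 − 0.5·5.025, so 0.9375q_X = 8.5875 and q_X = 9.16.
Then q_Y = 5.025 − 0.125·9.16 = 3.88.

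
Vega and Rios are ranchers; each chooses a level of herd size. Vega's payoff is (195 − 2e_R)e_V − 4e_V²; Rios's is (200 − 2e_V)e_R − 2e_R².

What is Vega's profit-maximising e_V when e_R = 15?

20.625

Expanding Vega's payoff: 195e_V − 2e_Re_V − 4e_V².
∂π/∂e_V = 195 − 2e_R − 8e_V = 0, so e_V = 24.375 − 0.25e_R.
At e_R = 15: e_V = 24.375 − 0.25·15 = 20.625.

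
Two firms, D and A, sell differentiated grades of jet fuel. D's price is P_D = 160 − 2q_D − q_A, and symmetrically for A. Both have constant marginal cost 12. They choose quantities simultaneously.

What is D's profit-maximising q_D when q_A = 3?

36.25

Firm D's profit: π = q_D(160 − 2q_D − q_A) − 12q_D.
∂π/∂q_D = 148 − 4q_D − q_A = 0 ⇒ q_D = 37 − 0.25q_A.
At q_A = 3: q_D = 37 − 0.25·3 = 36.25.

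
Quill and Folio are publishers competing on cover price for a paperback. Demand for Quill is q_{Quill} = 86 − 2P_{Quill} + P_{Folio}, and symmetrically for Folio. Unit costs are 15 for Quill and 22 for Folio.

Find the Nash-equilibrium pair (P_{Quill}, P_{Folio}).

39.6, 42.4

Quill's profit: π = (P_{Quill} − 15)(86 − 2P_{Quill} + P_{Folio}).
∂π/∂P_{Quill} = 116 − 4P_{Quill} + P_{Folio} = 0 ⇒ P_{Quill} = 29 + 0.25P_{Folio}.
Similarly P_{Folio} = 32.5 + 0.25P_{Quill}.
Solving the two reaction functions simultaneously: (1 − (0.25)(0.25))P_{Quill} = 29 + 0.25·32.5, so 0.9375P_{Quill} = 37.125 and P_{Quill} = 39.6.
Then P_{Folio} = 32.5 + 0.25·39.6 = 42.4.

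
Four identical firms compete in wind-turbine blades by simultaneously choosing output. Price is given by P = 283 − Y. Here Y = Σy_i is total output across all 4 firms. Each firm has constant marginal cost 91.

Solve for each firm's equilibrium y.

38.4

A representative firm's profit is π_i = y_i(283 − Y) − 91y_i, with Y = y_i + Σ_{j≠i} y_j.
First-order condition: 192 − 2y_i − Σ_{j≠i} y_j = 0.
Imposing symmetry (y_j = y for all j) turns Σ_{j≠i} y_j into 3y, so 192 = 5y and y = 38.4.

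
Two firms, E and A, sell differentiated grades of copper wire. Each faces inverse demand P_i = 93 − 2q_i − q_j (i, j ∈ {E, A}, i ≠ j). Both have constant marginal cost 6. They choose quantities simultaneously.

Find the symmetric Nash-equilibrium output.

17.4

Firm E's profit: π = q_E(93 − 2q_E − q_A) − 6q_E.
∂π/∂q_E = 87 − 4q_E − q_A = 0 ⇒ q_E = 21.75 − 0.25q_A.
By symmetry q_A = q_E; substituting into the reaction function, 1.25q_E = 21.75 and q_E = 17.4.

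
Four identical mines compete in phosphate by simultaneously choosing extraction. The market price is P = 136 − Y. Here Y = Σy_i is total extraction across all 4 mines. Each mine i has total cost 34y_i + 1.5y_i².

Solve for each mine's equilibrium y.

12.75

A representative mine's profit is π_i = y_i(136 − Y) − 34y_i − 1.5y_i², with Y = y_i + Σ_{j≠i} y_j.
First-order condition: 102 − 5y_i − Σ_{j≠i} y_j = 0.
In a symmetric equilibrium every mine chooses the same y, so Σ_{j≠i} y_j = 3y. The condition becomes 102 − 8y = 0, giving y = 102/8 = 12.75.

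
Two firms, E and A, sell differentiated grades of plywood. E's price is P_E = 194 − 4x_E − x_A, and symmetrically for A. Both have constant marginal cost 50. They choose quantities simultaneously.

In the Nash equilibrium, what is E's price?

114

Firm E's profit: π = x_E(194 − 4x_E − x_A) − 50x_E.
∂π/∂x_E = 144 − 8x_E − x_A = 0 ⇒ x_E = 18 − 0.125x_A.
The game is symmetric, so in equilibrium x_A = x_E: the reaction function gives 1.125x_E = 18, hence x_E = 16.
P_E = 194 − 4·16 − 16 = 114.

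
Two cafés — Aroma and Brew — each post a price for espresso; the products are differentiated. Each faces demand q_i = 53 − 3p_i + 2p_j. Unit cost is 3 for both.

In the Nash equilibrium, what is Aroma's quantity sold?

37.5

Aroma's profit: π = (p_{Aroma} − 3)(53 − 3p_{Aroma} + 2p_{Brew}).
∂π/∂p_{Aroma} = 62 − 6p_{Aroma} + 2p_{Brew} = 0 ⇒ p_{Aroma} = 31/3 + (1/3)p_{Brew}.
The game is symmetric, so in equilibrium p_{Brew} = p_{Aroma}: the reaction function gives (2/3)p_{Aroma} = 31/3, hence p_{Aroma} = 15.5.
q_{Aroma} = 53 − 3·15.5 + 2·15.5 = 37.5.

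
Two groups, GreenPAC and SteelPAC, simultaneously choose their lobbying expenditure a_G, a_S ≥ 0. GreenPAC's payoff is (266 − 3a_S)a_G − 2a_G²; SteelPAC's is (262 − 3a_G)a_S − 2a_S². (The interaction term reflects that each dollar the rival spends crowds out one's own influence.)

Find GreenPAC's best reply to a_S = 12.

57.5

Expanding GreenPAC's payoff: 266a_G − 3a_Sa_G − 2a_G².
∂π/∂a_G = 266 − 3a_S − 4a_G = 0, so a_G = 66.5 − 0.75a_S.
At a_S = 12: a_G = 66.5 − 0.75·12 = 57.5.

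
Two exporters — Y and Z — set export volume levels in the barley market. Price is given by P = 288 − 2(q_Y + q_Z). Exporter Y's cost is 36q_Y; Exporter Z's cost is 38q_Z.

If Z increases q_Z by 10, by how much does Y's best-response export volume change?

Exporter Y's profit: π = q_Y(288 − 2(q_Y + q_Z)) − 36q_Y.
∂π/∂q_Y = 252 − 4q_Y − 2q_Z = 0, so q_Y = 63 − 0.5q_Z.
The reaction-function slope is −0.5, so a 10-unit rise in q_Z moves q_Y by −0.5 × 10 = −5. Y's best response falls — the actions are strategic substitutes.

-5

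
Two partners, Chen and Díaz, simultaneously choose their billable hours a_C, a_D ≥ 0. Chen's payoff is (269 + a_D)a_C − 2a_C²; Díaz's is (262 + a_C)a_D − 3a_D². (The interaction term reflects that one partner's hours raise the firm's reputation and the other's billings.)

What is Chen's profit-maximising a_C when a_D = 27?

Expanding Chen's payoff: 269a_C + a_Da_C − 2a_C².
∂π/∂a_C = 269 + a_D − 4a_C = 0, so a_C = 67.25 + 0.25a_D.
At a_D = 27: a_C = 67.25 + 0.25·27 = 74.

74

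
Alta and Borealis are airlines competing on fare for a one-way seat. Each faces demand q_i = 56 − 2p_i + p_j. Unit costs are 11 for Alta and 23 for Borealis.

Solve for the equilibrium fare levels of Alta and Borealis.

27.6, 32.4

Alta's profit: π = (p_{Alta} − 11)(56 − 2p_{Alta} + p_{Borealis}).
∂π/∂p_{Alta} = 78 − 4p_{Alta} + p_{Borealis} = 0 ⇒ p_{Alta} = 19.5 + 0.25p_{Borealis}.
Similarly p_{Borealis} = 25.5 + 0.25p_{Alta}.
Substituting the second reaction function into the first: p_{Alta} = 19.5 + 0.25(25.5 + 0.25p_{Alta}), which gives 0.9375p_{Alta} = 25.875 ⇒ p_{Alta} = 27.6.
Then p_{Borealis} = 25.5 + 0.25·27.6 = 32.4.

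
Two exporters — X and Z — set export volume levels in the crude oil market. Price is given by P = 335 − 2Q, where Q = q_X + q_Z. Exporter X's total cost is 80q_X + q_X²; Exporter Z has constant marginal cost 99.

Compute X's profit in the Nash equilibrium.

2252.28

Exporter X's profit: π = q_X(335 − 2(q_X + q_Z)) − 80q_X − q_X².
∂π/∂q_X = 255 − 6q_X − 2q_Z = 0, so q_X = 42.5 − (1/3)q_Z.
For Z: ∂π/∂q_Z = 236 − 4q_Z − 2q_X = 0 ⇒ q_Z = 59 − 0.5q_X.
Plugging q_Z into X's best response: q_X = 42.5 − (1/3)(59 − 0.5q_X) ⇒ (5/6)q_X = 137/6, so q_X = 27.4.
Then q_Z = 59 − 0.5·27.4 = 45.3.
Price P = 335 − 2·72.7 = 189.6.
X's profit: (189.6 − 80)·27.4 − (27.4)² = 2252.28.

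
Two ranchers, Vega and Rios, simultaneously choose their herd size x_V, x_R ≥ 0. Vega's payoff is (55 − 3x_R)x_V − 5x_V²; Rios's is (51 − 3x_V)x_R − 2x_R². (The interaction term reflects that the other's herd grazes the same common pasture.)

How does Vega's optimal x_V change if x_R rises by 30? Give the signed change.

Expanding Vega's payoff: 55x_V − 3x_Rx_V − 5x_V².
∂π/∂x_V = 55 − 3x_R − 10x_V = 0, so x_V = 5.5 − 0.3x_R.
The reaction-function slope is −0.3, so a 30-unit rise in x_R moves x_V by −0.3 × 30 = −9. Vega's best response falls — the actions are strategic substitutes.

-9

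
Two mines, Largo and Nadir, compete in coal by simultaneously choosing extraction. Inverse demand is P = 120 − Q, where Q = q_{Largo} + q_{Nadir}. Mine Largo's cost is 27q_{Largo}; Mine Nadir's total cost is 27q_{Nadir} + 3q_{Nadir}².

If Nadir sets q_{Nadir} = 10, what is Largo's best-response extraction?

Mine Largo's profit: π = q_{Largo}(120 − (q_{Largo} + q_{Nadir})) − 27q_{Largo}.
∂π/∂q_{Largo} = 93 − 2q_{Largo} − q_{Nadir} = 0, so q_{Largo} = 46.5 − 0.5q_{Nadir}.
At q_{Nadir} = 10: q_{Largo} = 46.5 − 0.5·10 = 41.5.

41.5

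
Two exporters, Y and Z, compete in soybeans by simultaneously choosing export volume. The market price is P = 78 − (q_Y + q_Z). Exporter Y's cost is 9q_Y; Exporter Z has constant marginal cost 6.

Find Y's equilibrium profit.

Exporter Y's profit: π = q_Y(78 − (q_Y + q_Z)) − 9q_Y.
∂π/∂q_Y = 69 − 2q_Y − q_Z = 0, so q_Y = 34.5 − 0.5q_Z.
By the same steps for Z: q_Z = 36 − 0.5q_Y.
Substituting the second reaction function into the first: q_Y = 34.5 − 0.5(36 − 0.5q_Y), which gives 0.75q_Y = 16.5 ⇒ q_Y = 22.
Then q_Z = 36 − 0.5·22 = 25.
Price P = 78 − 47 = 31.
Y's profit: (31 − 9)·22 = 484.

484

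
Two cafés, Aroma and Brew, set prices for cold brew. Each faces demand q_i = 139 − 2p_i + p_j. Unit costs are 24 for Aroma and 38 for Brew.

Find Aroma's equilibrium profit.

3232.08

Aroma's profit: π = (p_{Aroma} − 24)(139 − 2p_{Aroma} + p_{Brew}).
∂π/∂p_{Aroma} = 187 − 4p_{Aroma} + p_{Brew} = 0 ⇒ p_{Aroma} = 46.75 + 0.25p_{Brew}.
Similarly p_{Brew} = 53.75 + 0.25p_{Aroma}.
Substituting the second reaction function into the first: p_{Aroma} = 46.75 + 0.25(53.75 + 0.25p_{Aroma}), which gives 0.9375p_{Aroma} = 60.1875 ⇒ p_{Aroma} = 64.2.
Then p_{Brew} = 53.75 + 0.25·64.2 = 69.8.
q_{Aroma} = 139 − 2·64.2 + 69.8 = 80.4.
Profit = (64.2 − 24)·80.4 = 3232.08.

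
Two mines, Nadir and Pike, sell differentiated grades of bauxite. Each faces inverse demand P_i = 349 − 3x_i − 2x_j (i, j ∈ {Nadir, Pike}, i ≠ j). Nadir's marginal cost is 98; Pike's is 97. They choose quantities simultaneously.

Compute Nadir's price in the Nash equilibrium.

191.9375

Mine Nadir's profit: π = x_{Nadir}(349 − 3x_{Nadir} − 2x_{Pike}) − 98x_{Nadir}.
∂π/∂x_{Nadir} = 251 − 6x_{Nadir} − 2x_{Pike} = 0 ⇒ x_{Nadir} = 251/6 − (1/3)x_{Pike}.
Similarly x_{Pike} = 42 − (1/3)x_{Nadir}.
Solving the two reaction functions simultaneously: (1 − (−1/3)(−1/3))x_{Nadir} = 251/6 − (1/3)·42, so (8/9)x_{Nadir} = 167/6 and x_{Nadir} = 31.3125.
Then x_{Pike} = 42 − (1/3)·31.3125 = 31.5625.
P_{Nadir} = 349 − 3·31.3125 − 2·31.5625 = 191.9375.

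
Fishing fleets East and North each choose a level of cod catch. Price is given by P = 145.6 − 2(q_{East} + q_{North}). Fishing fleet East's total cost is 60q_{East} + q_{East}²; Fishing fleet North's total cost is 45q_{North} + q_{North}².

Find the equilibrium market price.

99.05

Fishing fleet East's profit: π = q_{East}(145.6 − 2(q_{East} + q_{North})) − 60q_{East} − q_{East}².
∂π/∂q_{East} = 85.6 − 6q_{East} − 2q_{North} = 0, so q_{East} = 214/15 − (1/3)q_{North}.
By the same steps for North: q_{North} = 503/30 − (1/3)q_{East}.
Plugging q_{North} into East's best response: q_{East} = 214/15 − (1/3)(503/30 − (1/3)q_{East}) ⇒ (8/9)q_{East} = 781/90, so q_{East} = 9.7625.
Then q_{North} = 503/30 − (1/3)·9.7625 = 13.5125.
Equilibrium price: P = 145.6 − 2·23.275 = 99.05.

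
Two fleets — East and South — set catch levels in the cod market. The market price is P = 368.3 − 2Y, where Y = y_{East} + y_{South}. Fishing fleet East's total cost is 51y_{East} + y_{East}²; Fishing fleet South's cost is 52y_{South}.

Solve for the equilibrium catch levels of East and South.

31.83, 63.16

Fishing fleet East's profit: π = y_{East}(368.3 − 2(y_{East} + y_{South})) − 51y_{East} − y_{East}².
∂π/∂y_{East} = 317.3 − 6y_{East} − 2y_{South} = 0, so y_{East} = 3173/60 − (1/3)y_{South}.
For South: ∂π/∂y_{South} = 316.3 − 4y_{South} − 2y_{East} = 0 ⇒ y_{South} = 79.075 − 0.5y_{East}.
Solving the two reaction functions simultaneously: (1 − (−1/3)(−0.5))y_{East} = 3173/60 − (1/3)·79.075, so (5/6)y_{East} = 26.525 and y_{East} = 31.83.
Then y_{South} = 79.075 − 0.5·31.83 = 63.16.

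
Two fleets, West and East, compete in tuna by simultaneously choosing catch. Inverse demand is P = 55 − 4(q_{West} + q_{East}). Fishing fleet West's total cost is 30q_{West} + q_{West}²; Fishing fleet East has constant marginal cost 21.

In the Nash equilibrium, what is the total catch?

4.75

Fishing fleet West's profit: π = q_{West}(55 − 4(q_{West} + q_{East})) − 30q_{West} − q_{West}².
∂π/∂q_{West} = 25 − 10q_{West} − 4q_{East} = 0, so q_{West} = 2.5 − 0.4q_{East}.
For East: ∂π/∂q_{East} = 34 − 8q_{East} − 4q_{West} = 0 ⇒ q_{East} = 4.25 − 0.5q_{West}.
Plugging q_{East} into West's best response: q_{West} = 2.5 − 0.4(4.25 − 0.5q_{West}) ⇒ 0.8q_{West} = 0.8, so q_{West} = 1.
Then q_{East} = 4.25 − 0.5·1 = 3.75.
Total catch: 1 + 3.75 = 4.75.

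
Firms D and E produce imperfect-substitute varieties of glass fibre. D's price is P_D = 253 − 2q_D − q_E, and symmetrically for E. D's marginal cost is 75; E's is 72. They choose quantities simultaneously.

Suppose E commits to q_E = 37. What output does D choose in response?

35.25

Firm D's profit: π = q_D(253 − 2q_D − q_E) − 75q_D.
∂π/∂q_D = 178 − 4q_D − q_E = 0 ⇒ q_D = 44.5 − 0.25q_E.
At q_E = 37: q_D = 44.5 − 0.25·37 = 35.25.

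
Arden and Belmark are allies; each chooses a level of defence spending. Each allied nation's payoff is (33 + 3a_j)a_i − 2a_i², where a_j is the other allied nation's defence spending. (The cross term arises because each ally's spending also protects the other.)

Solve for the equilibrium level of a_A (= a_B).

33

Arden's payoff is (33 + 3a_B)a_A − 2a_A².
∂π/∂a_A = 33 + 3a_B − 4a_A = 0, so a_A = 8.25 + 0.75a_B.
Setting a_A = a_B in the reaction function: a_A = 8.25 + 0.75a_A, so a_A = 8.25 / 0.25 = 33.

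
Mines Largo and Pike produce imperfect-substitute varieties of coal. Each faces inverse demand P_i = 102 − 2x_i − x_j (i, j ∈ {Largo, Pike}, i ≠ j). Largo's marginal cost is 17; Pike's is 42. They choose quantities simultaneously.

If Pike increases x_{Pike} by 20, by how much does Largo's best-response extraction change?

Mine Largo's profit: π = x_{Largo}(102 − 2x_{Largo} − x_{Pike}) − 17x_{Largo}.
∂π/∂x_{Largo} = 85 − 4x_{Largo} − x_{Pike} = 0 ⇒ x_{Largo} = 21.25 − 0.25x_{Pike}.
The reaction-function slope is −0.25, so a 20-unit rise in x_{Pike} moves x_{Largo} by −0.25 × 20 = −5. Largo's best response falls — the actions are strategic substitutes.

-5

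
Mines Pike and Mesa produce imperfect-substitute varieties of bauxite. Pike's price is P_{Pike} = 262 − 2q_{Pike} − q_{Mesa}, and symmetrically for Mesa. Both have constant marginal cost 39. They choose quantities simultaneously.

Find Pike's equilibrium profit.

3978.32

Mine Pike's profit: π = q_{Pike}(262 − 2q_{Pike} − q_{Mesa}) − 39q_{Pike}.
∂π/∂q_{Pike} = 223 − 4q_{Pike} − q_{Mesa} = 0 ⇒ q_{Pike} = 55.75 − 0.25q_{Mesa}.
Setting q_{Pike} = q_{Mesa} in the reaction function: q_{Pike} = 55.75 − 0.25q_{Pike}, so q_{Pike} = 55.75 / 1.25 = 44.6.
P_{Pike} = 262 − 2·44.6 − 44.6 = 128.2.
Profit = (128.2 − 39)·44.6 = 3978.32.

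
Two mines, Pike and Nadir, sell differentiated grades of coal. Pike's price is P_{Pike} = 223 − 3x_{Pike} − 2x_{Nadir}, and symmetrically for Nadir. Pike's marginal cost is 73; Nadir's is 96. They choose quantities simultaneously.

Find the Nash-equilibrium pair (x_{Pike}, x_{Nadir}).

20.1875, 14.4375

Mine Pike's profit: π = x_{Pike}(223 − 3x_{Pike} − 2x_{Nadir}) − 73x_{Pike}.
∂π/∂x_{Pike} = 150 − 6x_{Pike} − 2x_{Nadir} = 0 ⇒ x_{Pike} = 25 − (1/3)x_{Nadir}.
Similarly x_{Nadir} = 127/6 − (1/3)x_{Pike}.
Substituting the second reaction function into the first: x_{Pike} = 25 − (1/3)(127/6 − (1/3)x_{Pike}), which gives (8/9)x_{Pike} = 323/18 ⇒ x_{Pike} = 20.1875.
Then x_{Nadir} = 127/6 − (1/3)·20.1875 = 14.4375.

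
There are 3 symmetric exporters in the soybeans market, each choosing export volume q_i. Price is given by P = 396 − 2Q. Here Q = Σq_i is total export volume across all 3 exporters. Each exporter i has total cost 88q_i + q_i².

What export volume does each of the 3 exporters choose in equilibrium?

A representative exporter's profit is π_i = q_i(396 − 2Q) − 88q_i − q_i², with Q = q_i + Σ_{j≠i} q_j.
First-order condition: 308 − 6q_i − 2Σ_{j≠i} q_j = 0.
With identical exporters, set every q_j = q: then 308 − 6q − 4q = 0, i.e. q = 308/10 = 30.8.

30.8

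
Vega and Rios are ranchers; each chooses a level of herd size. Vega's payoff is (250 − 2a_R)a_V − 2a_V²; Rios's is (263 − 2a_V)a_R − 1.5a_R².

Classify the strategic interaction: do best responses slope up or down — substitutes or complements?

Expanding Vega's payoff: 250a_V − 2a_Ra_V − 2a_V².
∂π/∂a_V = 250 − 2a_R − 4a_V = 0, so a_V = 62.5 − 0.5a_R.
The best-response slope da_V/da_R = −0.5 < 0: the reaction function is downward-sloping, so the choices are strategic substitutes.

strategic substitutes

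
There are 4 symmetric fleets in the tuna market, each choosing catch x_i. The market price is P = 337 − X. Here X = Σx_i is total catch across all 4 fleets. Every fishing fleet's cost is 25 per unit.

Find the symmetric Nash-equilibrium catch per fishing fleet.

A representative fishing fleet's profit is π_i = x_i(337 − X) − 25x_i, with X = x_i + Σ_{j≠i} x_j.
First-order condition: 312 − 2x_i − Σ_{j≠i} x_j = 0.
In a symmetric equilibrium every fishing fleet chooses the same x, so Σ_{j≠i} x_j = 3x. The condition becomes 312 − 5x = 0, giving x = 312/5 = 62.4.

62.4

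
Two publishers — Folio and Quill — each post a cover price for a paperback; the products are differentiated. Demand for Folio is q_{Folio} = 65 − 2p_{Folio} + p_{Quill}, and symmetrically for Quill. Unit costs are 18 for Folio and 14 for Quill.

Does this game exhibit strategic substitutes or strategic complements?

Folio's profit: π = (p_{Folio} − 18)(65 − 2p_{Folio} + p_{Quill}).
∂π/∂p_{Folio} = 101 − 4p_{Folio} + p_{Quill} = 0 ⇒ p_{Folio} = 25.25 + 0.25p_{Quill}.
The best-response slope dp_{Folio}/dp_{Quill} = 0.25 > 0: the reaction function is upward-sloping, so the choices are strategic complements.

strategic complements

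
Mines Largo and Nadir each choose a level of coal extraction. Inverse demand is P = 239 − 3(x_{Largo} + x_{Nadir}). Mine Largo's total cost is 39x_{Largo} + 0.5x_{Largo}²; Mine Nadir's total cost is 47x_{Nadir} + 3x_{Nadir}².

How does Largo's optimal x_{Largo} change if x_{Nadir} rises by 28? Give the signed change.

Mine Largo's profit: π = x_{Largo}(239 − 3(x_{Largo} + x_{Nadir})) − 39x_{Largo} − 0.5x_{Largo}².
∂π/∂x_{Largo} = 200 − 7x_{Largo} − 3x_{Nadir} = 0, so x_{Largo} = 200/7 − (3/7)x_{Nadir}.
The reaction-function slope is −3/7, so a 28-unit rise in x_{Nadir} moves x_{Largo} by −3/7 × 28 = −12. Largo's best response falls — the actions are strategic substitutes.

-12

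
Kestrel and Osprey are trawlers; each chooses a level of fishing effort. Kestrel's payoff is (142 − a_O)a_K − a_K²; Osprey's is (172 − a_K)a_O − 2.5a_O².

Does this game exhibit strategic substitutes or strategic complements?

Expanding Kestrel's payoff: 142a_K − a_Oa_K − a_K².
∂π/∂a_K = 142 − a_O − 2a_K = 0, so a_K = 71 − 0.5a_O.
The best-response slope da_K/da_O = −0.5 < 0: the reaction function is downward-sloping, so the choices are strategic substitutes.

strategic substitutes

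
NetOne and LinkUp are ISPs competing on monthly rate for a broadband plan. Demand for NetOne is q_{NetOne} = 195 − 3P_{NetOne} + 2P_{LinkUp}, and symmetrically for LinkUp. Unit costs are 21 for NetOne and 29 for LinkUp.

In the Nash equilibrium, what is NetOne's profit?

NetOne's profit: π = (P_{NetOne} − 21)(195 − 3P_{NetOne} + 2P_{LinkUp}).
∂π/∂P_{NetOne} = 258 − 6P_{NetOne} + 2P_{LinkUp} = 0 ⇒ P_{NetOne} = 43 + (1/3)P_{LinkUp}.
Similarly P_{LinkUp} = 47 + (1/3)P_{NetOne}.
Substituting the second reaction function into the first: P_{NetOne} = 43 + (1/3)(47 + (1/3)P_{NetOne}), which gives (8/9)P_{NetOne} = 176/3 ⇒ P_{NetOne} = 66.
Then P_{LinkUp} = 47 + (1/3)·66 = 69.
q_{NetOne} = 195 − 3·66 + 2·69 = 135.
Profit = (66 − 21)·135 = 6075.

6075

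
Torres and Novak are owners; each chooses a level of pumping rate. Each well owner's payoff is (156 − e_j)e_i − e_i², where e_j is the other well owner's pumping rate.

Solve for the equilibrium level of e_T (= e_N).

Torres's payoff is (156 − e_N)e_T − e_T².
∂π/∂e_T = 156 − e_N − 2e_T = 0, so e_T = 78 − 0.5e_N.
By symmetry e_N = e_T; substituting into the reaction function, 1.5e_T = 78 and e_T = 52.

52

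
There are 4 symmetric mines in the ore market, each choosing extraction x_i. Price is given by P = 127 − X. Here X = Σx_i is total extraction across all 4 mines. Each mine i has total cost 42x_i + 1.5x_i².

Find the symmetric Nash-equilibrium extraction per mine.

A representative mine's profit is π_i = x_i(127 − X) − 42x_i − 1.5x_i², with X = x_i + Σ_{j≠i} x_j.
First-order condition: 85 − 5x_i − Σ_{j≠i} x_j = 0.
Imposing symmetry (x_j = x for all j) turns Σ_{j≠i} x_j into 3x, so 85 = 8x and x = 10.625.

10.625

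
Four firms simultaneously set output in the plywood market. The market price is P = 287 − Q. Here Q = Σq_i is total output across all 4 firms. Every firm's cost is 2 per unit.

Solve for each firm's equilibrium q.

57

A representative firm's profit is π_i = q_i(287 − Q) − 2q_i, with Q = q_i + Σ_{j≠i} q_j.
First-order condition: 285 − 2q_i − Σ_{j≠i} q_j = 0.
With identical firms, set every q_j = q: then 285 − 2q − 3q = 0, i.e. q = 285/5 = 57.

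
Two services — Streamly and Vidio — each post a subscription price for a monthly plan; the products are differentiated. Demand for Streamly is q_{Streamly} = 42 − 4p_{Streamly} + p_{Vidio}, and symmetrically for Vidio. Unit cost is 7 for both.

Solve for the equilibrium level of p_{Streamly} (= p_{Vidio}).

10

Streamly's profit: π = (p_{Streamly} − 7)(42 − 4p_{Streamly} + p_{Vidio}).
∂π/∂p_{Streamly} = 70 − 8p_{Streamly} + p_{Vidio} = 0 ⇒ p_{Streamly} = 8.75 + 0.125p_{Vidio}.
By symmetry p_{Vidio} = p_{Streamly}; substituting into the reaction function, 0.875p_{Streamly} = 8.75 and p_{Streamly} = 10.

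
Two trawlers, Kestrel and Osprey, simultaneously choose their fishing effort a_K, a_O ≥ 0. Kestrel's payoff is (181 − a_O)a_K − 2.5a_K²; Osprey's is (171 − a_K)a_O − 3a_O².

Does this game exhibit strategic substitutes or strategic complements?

strategic substitutes

Expanding Kestrel's payoff: 181a_K − a_Oa_K − 2.5a_K².
∂π/∂a_K = 181 − a_O − 5a_K = 0, so a_K = 36.2 − 0.2a_O.
The best-response slope da_K/da_O = −0.2 < 0: the reaction function is downward-sloping, so the choices are strategic substitutes.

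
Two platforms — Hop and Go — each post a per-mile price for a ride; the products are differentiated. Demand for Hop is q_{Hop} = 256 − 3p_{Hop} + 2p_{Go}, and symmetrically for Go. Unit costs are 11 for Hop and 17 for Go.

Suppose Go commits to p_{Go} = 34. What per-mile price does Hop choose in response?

Hop's profit: π = (p_{Hop} − 11)(256 − 3p_{Hop} + 2p_{Go}).
∂π/∂p_{Hop} = 289 − 6p_{Hop} + 2p_{Go} = 0 ⇒ p_{Hop} = 289/6 + (1/3)p_{Go}.
At p_{Go} = 34: p_{Hop} = 289/6 + (1/3)·34 = 59.5.

59.5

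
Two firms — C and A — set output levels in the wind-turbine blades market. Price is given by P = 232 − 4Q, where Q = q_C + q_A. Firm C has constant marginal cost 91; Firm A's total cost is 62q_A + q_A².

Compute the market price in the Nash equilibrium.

136.625

Firm C's profit: π = q_C(232 − 4(q_C + q_A)) − 91q_C.
∂π/∂q_C = 141 − 8q_C − 4q_A = 0, so q_C = 17.625 − 0.5q_A.
For A: ∂π/∂q_A = 170 − 10q_A − 4q_C = 0 ⇒ q_A = 17 − 0.4q_C.
Plugging q_A into C's best response: q_C = 17.625 − 0.5(17 − 0.4q_C) ⇒ 0.8q_C = 9.125, so q_C = 365/32.
Then q_A = 17 − 0.4·(365/32) = 12.4375.
Equilibrium price: P = 232 − 4·(763/32) = 136.625.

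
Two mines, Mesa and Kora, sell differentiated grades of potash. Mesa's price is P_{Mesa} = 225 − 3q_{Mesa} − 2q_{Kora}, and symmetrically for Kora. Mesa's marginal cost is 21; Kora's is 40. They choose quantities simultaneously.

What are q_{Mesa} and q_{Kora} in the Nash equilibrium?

26.6875, 21.9375

Mine Mesa's profit: π = q_{Mesa}(225 − 3q_{Mesa} − 2q_{Kora}) − 21q_{Mesa}.
∂π/∂q_{Mesa} = 204 − 6q_{Mesa} − 2q_{Kora} = 0 ⇒ q_{Mesa} = 34 − (1/3)q_{Kora}.
Similarly q_{Kora} = 185/6 − (1/3)q_{Mesa}.
Substituting the second reaction function into the first: q_{Mesa} = 34 − (1/3)(185/6 − (1/3)q_{Mesa}), which gives (8/9)q_{Mesa} = 427/18 ⇒ q_{Mesa} = 26.6875.
Then q_{Kora} = 185/6 − (1/3)·26.6875 = 21.9375.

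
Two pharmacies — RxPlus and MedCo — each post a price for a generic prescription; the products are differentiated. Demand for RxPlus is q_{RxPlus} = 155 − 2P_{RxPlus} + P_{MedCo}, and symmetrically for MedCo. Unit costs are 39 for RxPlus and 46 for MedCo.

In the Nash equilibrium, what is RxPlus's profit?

3136.32

RxPlus's profit: π = (P_{RxPlus} − 39)(155 − 2P_{RxPlus} + P_{MedCo}).
∂π/∂P_{RxPlus} = 233 − 4P_{RxPlus} + P_{MedCo} = 0 ⇒ P_{RxPlus} = 58.25 + 0.25P_{MedCo}.
Similarly P_{MedCo} = 61.75 + 0.25P_{RxPlus}.
Solving the two reaction functions simultaneously: (1 − (0.25)(0.25))P_{RxPlus} = 58.25 + 0.25·61.75, so 0.9375P_{RxPlus} = 73.6875 and P_{RxPlus} = 78.6.
Then P_{MedCo} = 61.75 + 0.25·78.6 = 81.4.
q_{RxPlus} = 155 − 2·78.6 + 81.4 = 79.2.
Profit = (78.6 − 39)·79.2 = 3136.32.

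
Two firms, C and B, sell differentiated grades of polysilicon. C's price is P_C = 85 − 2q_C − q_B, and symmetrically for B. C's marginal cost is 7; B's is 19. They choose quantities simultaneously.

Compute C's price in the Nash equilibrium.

Firm C's profit: π = q_C(85 − 2q_C − q_B) − 7q_C.
∂π/∂q_C = 78 − 4q_C − q_B = 0 ⇒ q_C = 19.5 − 0.25q_B.
Similarly q_B = 16.5 − 0.25q_C.
Substituting the second reaction function into the first: q_C = 19.5 − 0.25(16.5 − 0.25q_C), which gives 0.9375q_C = 15.375 ⇒ q_C = 16.4.
Then q_B = 16.5 − 0.25·16.4 = 12.4.
P_C = 85 − 2·16.4 − 12.4 = 39.8.

39.8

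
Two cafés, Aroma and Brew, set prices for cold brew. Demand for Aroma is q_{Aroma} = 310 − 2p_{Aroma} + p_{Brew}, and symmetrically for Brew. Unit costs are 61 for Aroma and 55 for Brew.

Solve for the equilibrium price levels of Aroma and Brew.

143.2, 140.8

Aroma's profit: π = (p_{Aroma} − 61)(310 − 2p_{Aroma} + p_{Brew}).
∂π/∂p_{Aroma} = 432 − 4p_{Aroma} + p_{Brew} = 0 ⇒ p_{Aroma} = 108 + 0.25p_{Brew}.
Similarly p_{Brew} = 105 + 0.25p_{Aroma}.
Plugging p_{Brew} into Aroma's best response: p_{Aroma} = 108 + 0.25(105 + 0.25p_{Aroma}) ⇒ 0.9375p_{Aroma} = 134.25, so p_{Aroma} = 143.2.
Then p_{Brew} = 105 + 0.25·143.2 = 140.8.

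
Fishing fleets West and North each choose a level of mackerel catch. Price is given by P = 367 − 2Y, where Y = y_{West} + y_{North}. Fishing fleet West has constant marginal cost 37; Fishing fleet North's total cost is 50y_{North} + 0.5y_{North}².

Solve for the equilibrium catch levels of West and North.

Fishing fleet West's profit: π = y_{West}(367 − 2(y_{West} + y_{North})) − 37y_{West}.
∂π/∂y_{West} = 330 − 4y_{West} − 2y_{North} = 0, so y_{West} = 82.5 − 0.5y_{North}.
For North: ∂π/∂y_{North} = 317 − 5y_{North} − 2y_{West} = 0 ⇒ y_{North} = 63.4 − 0.4y_{West}.
Plugging y_{North} into West's best response: y_{West} = 82.5 − 0.5(63.4 − 0.4y_{West}) ⇒ 0.8y_{West} = 50.8, so y_{West} = 63.5.
Then y_{North} = 63.4 − 0.4·63.5 = 38.

63.5, 38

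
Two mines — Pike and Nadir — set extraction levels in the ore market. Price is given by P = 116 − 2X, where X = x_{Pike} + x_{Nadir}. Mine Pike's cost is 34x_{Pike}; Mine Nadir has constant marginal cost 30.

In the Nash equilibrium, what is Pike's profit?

Mine Pike's profit: π = x_{Pike}(116 − 2(x_{Pike} + x_{Nadir})) − 34x_{Pike}.
∂π/∂x_{Pike} = 82 − 4x_{Pike} − 2x_{Nadir} = 0, so x_{Pike} = 20.5 − 0.5x_{Nadir}.
By the same steps for Nadir: x_{Nadir} = 21.5 − 0.5x_{Pike}.
Solving the two reaction functions simultaneously: (1 − (−0.5)(−0.5))x_{Pike} = 20.5 − 0.5·21.5, so 0.75x_{Pike} = 9.75 and x_{Pike} = 13.
Then x_{Nadir} = 21.5 − 0.5·13 = 15.
Price P = 116 − 2·28 = 60.
Pike's profit: (60 − 34)·13 = 338.

338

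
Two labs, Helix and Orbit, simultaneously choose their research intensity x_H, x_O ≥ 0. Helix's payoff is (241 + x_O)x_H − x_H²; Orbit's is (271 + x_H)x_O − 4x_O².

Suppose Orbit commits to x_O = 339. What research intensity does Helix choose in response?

Expanding Helix's payoff: 241x_H + x_Ox_H − x_H².
∂π/∂x_H = 241 + x_O − 2x_H = 0, so x_H = 120.5 + 0.5x_O.
At x_O = 339: x_H = 120.5 + 0.5·339 = 290.

290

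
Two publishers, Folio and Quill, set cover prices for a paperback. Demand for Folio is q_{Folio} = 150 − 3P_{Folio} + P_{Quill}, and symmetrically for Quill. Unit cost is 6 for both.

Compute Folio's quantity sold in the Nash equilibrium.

82.8

Folio's profit: π = (P_{Folio} − 6)(150 − 3P_{Folio} + P_{Quill}).
∂π/∂P_{Folio} = 168 − 6P_{Folio} + P_{Quill} = 0 ⇒ P_{Folio} = 28 + (1/6)P_{Quill}.
Setting P_{Folio} = P_{Quill} in the reaction function: P_{Folio} = 28 + (1/6)P_{Folio}, so P_{Folio} = 28 / (5/6) = 33.6.
q_{Folio} = 150 − 3·33.6 + 33.6 = 82.8.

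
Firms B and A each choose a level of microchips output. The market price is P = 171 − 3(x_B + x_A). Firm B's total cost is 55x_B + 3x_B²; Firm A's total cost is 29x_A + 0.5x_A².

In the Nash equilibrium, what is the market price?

101.32

Firm B's profit: π = x_B(171 − 3(x_B + x_A)) − 55x_B − 3x_B².
∂π/∂x_B = 116 − 12x_B − 3x_A = 0, so x_B = 29/3 − 0.25x_A.
For A: ∂π/∂x_A = 142 − 7x_A − 3x_B = 0 ⇒ x_A = 142/7 − (3/7)x_B.
Substituting the second reaction function into the first: x_B = 29/3 − 0.25(142/7 − (3/7)x_B), which gives (25/28)x_B = 193/42 ⇒ x_B = 386/75.
Then x_A = 142/7 − (3/7)·(386/75) = 18.08.
Equilibrium price: P = 171 − 3·(1742/75) = 101.32.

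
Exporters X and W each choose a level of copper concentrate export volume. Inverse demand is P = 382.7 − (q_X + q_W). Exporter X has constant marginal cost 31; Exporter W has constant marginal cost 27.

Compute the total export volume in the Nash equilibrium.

Exporter X's profit: π = q_X(382.7 − (q_X + q_W)) − 31q_X.
∂π/∂q_X = 351.7 − 2q_X − q_W = 0, so q_X = 175.85 − 0.5q_W.
By the same steps for W: q_W = 177.85 − 0.5q_X.
Solving the two reaction functions simultaneously: (1 − (−0.5)(−0.5))q_X = 175.85 − 0.5·177.85, so 0.75q_X = 86.925 and q_X = 115.9.
Then q_W = 177.85 − 0.5·115.9 = 119.9.
Total export volume: 115.9 + 119.9 = 235.8.

235.8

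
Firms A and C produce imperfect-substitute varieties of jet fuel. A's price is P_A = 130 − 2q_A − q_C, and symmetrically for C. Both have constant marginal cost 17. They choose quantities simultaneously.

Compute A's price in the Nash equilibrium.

62.2

Firm A's profit: π = q_A(130 − 2q_A − q_C) − 17q_A.
∂π/∂q_A = 113 − 4q_A − q_C = 0 ⇒ q_A = 28.25 − 0.25q_C.
Setting q_A = q_C in the reaction function: q_A = 28.25 − 0.25q_A, so q_A = 28.25 / 1.25 = 22.6.
P_A = 130 − 2·22.6 − 22.6 = 62.2.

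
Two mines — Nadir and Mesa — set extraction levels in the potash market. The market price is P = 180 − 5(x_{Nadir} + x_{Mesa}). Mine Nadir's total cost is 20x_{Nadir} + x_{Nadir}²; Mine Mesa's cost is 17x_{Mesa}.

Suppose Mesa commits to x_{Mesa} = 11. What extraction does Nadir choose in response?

8.75

Mine Nadir's profit: π = x_{Nadir}(180 − 5(x_{Nadir} + x_{Mesa})) − 20x_{Nadir} − x_{Nadir}².
∂π/∂x_{Nadir} = 160 − 12x_{Nadir} − 5x_{Mesa} = 0, so x_{Nadir} = 40/3 − (5/12)x_{Mesa}.
At x_{Mesa} = 11: x_{Nadir} = 40/3 − (5/12)·11 = 8.75.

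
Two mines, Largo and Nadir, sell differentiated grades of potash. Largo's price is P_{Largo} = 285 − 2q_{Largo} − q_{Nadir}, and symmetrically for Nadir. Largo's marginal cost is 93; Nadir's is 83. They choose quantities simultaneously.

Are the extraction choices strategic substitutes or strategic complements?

Mine Largo's profit: π = q_{Largo}(285 − 2q_{Largo} − q_{Nadir}) − 93q_{Largo}.
∂π/∂q_{Largo} = 192 − 4q_{Largo} − q_{Nadir} = 0 ⇒ q_{Largo} = 48 − 0.25q_{Nadir}.
The best-response slope dq_{Largo}/dq_{Nadir} = −0.25 < 0: the reaction function is downward-sloping, so the choices are strategic substitutes.

strategic substitutes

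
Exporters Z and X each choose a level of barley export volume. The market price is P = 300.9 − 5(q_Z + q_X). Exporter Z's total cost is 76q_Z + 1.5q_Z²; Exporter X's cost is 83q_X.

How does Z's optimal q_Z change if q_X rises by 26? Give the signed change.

-10

Exporter Z's profit: π = q_Z(300.9 − 5(q_Z + q_X)) − 76q_Z − 1.5q_Z².
∂π/∂q_Z = 224.9 − 13q_Z − 5q_X = 0, so q_Z = 17.3 − (5/13)q_X.
The reaction-function slope is −5/13, so a 26-unit rise in q_X moves q_Z by −5/13 × 26 = −10. Z's best response falls — the actions are strategic substitutes.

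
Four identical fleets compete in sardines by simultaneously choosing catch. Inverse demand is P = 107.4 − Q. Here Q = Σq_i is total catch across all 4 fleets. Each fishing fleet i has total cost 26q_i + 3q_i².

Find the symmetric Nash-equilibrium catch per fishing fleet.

A representative fishing fleet's profit is π_i = q_i(107.4 − Q) − 26q_i − 3q_i², with Q = q_i + Σ_{j≠i} q_j.
First-order condition: 81.4 − 8q_i − Σ_{j≠i} q_j = 0.
In a symmetric equilibrium every fishing fleet chooses the same q, so Σ_{j≠i} q_j = 3q. The condition becomes 81.4 − 11q = 0, giving q = 81.4/11 = 7.4.

7.4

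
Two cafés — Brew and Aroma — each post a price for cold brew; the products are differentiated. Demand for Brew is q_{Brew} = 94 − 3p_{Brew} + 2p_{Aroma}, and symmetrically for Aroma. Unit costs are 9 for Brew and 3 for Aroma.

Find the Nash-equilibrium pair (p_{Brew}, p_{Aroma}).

Brew's profit: π = (p_{Brew} − 9)(94 − 3p_{Brew} + 2p_{Aroma}).
∂π/∂p_{Brew} = 121 − 6p_{Brew} + 2p_{Aroma} = 0 ⇒ p_{Brew} = 121/6 + (1/3)p_{Aroma}.
Similarly p_{Aroma} = 103/6 + (1/3)p_{Brew}.
Substituting the second reaction function into the first: p_{Brew} = 121/6 + (1/3)(103/6 + (1/3)p_{Brew}), which gives (8/9)p_{Brew} = 233/9 ⇒ p_{Brew} = 29.125.
Then p_{Aroma} = 103/6 + (1/3)·29.125 = 26.875.

29.125, 26.875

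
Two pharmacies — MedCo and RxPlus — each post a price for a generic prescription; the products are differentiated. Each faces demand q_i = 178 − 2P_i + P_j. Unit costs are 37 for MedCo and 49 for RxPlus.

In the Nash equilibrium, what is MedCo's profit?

4723.92

MedCo's profit: π = (P_{MedCo} − 37)(178 − 2P_{MedCo} + P_{RxPlus}).
∂π/∂P_{MedCo} = 252 − 4P_{MedCo} + P_{RxPlus} = 0 ⇒ P_{MedCo} = 63 + 0.25P_{RxPlus}.
Similarly P_{RxPlus} = 69 + 0.25P_{MedCo}.
Solving the two reaction functions simultaneously: (1 − (0.25)(0.25))P_{MedCo} = 63 + 0.25·69, so 0.9375P_{MedCo} = 80.25 and P_{MedCo} = 85.6.
Then P_{RxPlus} = 69 + 0.25·85.6 = 90.4.
q_{MedCo} = 178 − 2·85.6 + 90.4 = 97.2.
Profit = (85.6 − 37)·97.2 = 4723.92.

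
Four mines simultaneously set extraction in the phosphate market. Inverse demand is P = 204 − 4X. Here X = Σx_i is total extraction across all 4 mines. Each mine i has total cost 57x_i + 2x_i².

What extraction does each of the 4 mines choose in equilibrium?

A representative mine's profit is π_i = x_i(204 − 4X) − 57x_i − 2x_i², with X = x_i + Σ_{j≠i} x_j.
First-order condition: 147 − 12x_i − 4Σ_{j≠i} x_j = 0.
Imposing symmetry (x_j = x for all j) turns Σ_{j≠i} x_j into 3x, so 147 = 24x and x = 6.125.

6.125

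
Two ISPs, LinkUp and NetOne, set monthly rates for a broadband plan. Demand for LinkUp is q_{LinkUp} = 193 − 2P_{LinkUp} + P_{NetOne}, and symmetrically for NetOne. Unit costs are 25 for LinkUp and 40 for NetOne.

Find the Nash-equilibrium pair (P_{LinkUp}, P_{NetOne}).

83, 89

LinkUp's profit: π = (P_{LinkUp} − 25)(193 − 2P_{LinkUp} + P_{NetOne}).
∂π/∂P_{LinkUp} = 243 − 4P_{LinkUp} + P_{NetOne} = 0 ⇒ P_{LinkUp} = 60.75 + 0.25P_{NetOne}.
Similarly P_{NetOne} = 68.25 + 0.25P_{LinkUp}.
Plugging P_{NetOne} into LinkUp's best response: P_{LinkUp} = 60.75 + 0.25(68.25 + 0.25P_{LinkUp}) ⇒ 0.9375P_{LinkUp} = 77.8125, so P_{LinkUp} = 83.
Then P_{NetOne} = 68.25 + 0.25·83 = 89.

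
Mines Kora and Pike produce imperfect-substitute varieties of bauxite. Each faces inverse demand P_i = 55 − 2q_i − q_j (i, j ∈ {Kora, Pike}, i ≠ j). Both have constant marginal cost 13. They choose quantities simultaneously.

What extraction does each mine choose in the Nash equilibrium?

8.4

Mine Kora's profit: π = q_{Kora}(55 − 2q_{Kora} − q_{Pike}) − 13q_{Kora}.
∂π/∂q_{Kora} = 42 − 4q_{Kora} − q_{Pike} = 0 ⇒ q_{Kora} = 10.5 − 0.25q_{Pike}.
The game is symmetric, so in equilibrium q_{Pike} = q_{Kora}: the reaction function gives 1.25q_{Kora} = 10.5, hence q_{Kora} = 8.4.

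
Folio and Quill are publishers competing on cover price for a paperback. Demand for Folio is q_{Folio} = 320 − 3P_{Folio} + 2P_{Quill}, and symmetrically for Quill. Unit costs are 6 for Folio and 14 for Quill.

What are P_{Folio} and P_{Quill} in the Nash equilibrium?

Folio's profit: π = (P_{Folio} − 6)(320 − 3P_{Folio} + 2P_{Quill}).
∂π/∂P_{Folio} = 338 − 6P_{Folio} + 2P_{Quill} = 0 ⇒ P_{Folio} = 169/3 + (1/3)P_{Quill}.
Similarly P_{Quill} = 181/3 + (1/3)P_{Folio}.
Plugging P_{Quill} into Folio's best response: P_{Folio} = 169/3 + (1/3)(181/3 + (1/3)P_{Folio}) ⇒ (8/9)P_{Folio} = 688/9, so P_{Folio} = 86.
Then P_{Quill} = 181/3 + (1/3)·86 = 89.

86, 89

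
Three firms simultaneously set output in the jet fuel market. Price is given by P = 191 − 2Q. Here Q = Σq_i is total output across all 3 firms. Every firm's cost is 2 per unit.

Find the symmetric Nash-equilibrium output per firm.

A representative firm's profit is π_i = q_i(191 − 2Q) − 2q_i, with Q = q_i + Σ_{j≠i} q_j.
First-order condition: 189 − 4q_i − 2Σ_{j≠i} q_j = 0.
With identical firms, set every q_j = q: then 189 − 4q − 4q = 0, i.e. q = 189/8 = 23.625.

23.625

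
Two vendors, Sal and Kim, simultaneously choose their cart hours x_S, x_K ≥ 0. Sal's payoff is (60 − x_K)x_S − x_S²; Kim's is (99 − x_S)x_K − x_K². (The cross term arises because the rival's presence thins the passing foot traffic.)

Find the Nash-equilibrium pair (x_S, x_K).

7, 46

Expanding Sal's payoff: 60x_S − x_Kx_S − x_S².
∂π/∂x_S = 60 − x_K − 2x_S = 0, so x_S = 30 − 0.5x_K.
Likewise for Kim: x_K = 49.5 − 0.5x_S.
Substituting the second reaction function into the first: x_S = 30 − 0.5(49.5 − 0.5x_S), which gives 0.75x_S = 5.25 ⇒ x_S = 7.
Then x_K = 49.5 − 0.5·7 = 46.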